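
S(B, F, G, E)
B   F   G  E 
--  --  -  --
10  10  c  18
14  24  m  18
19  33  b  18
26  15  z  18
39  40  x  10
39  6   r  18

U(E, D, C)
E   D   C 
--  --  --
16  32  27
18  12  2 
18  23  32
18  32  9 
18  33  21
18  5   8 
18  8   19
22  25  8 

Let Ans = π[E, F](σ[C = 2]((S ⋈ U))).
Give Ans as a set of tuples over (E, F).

{(18, 10), (18, 15), (18, 24), (18, 33), (18, 6)}

Joining S and U on E yields {(10, 10, c, 18, 12, 2), (10, 10, c, 18, 23, 32), (10, 10, c, 18, 32, 9), (10, 10, c, 18, 33, 21), (10, 10, c, 18, 5, 8), (10, 10, c, 18, 8, 19), (14, 24, m, 18, 12, 2), (14, 24, m, 18, 23, 32), (14, 24, m, 18, 32, 9), (14, 24, m, 18, 33, 21), (14, 24, m, 18, 5, 8), (14, 24, m, 18, 8, 19), (19, 33, b, 18, 12, 2), (19, 33, b, 18, 23, 32), (19, 33, b, 18, 32, 9), (19, 33, b, 18, 33, 21), (19, 33, b, 18, 5, 8), (19, 33, b, 18, 8, 19), (26, 15, z, 18, 12, 2), (26, 15, z, 18, 23, 32), (26, 15, z, 18, 32, 9), (26, 15, z, 18, 33, 21), (26, 15, z, 18, 5, 8), (26, 15, z, 18, 8, 19), (39, 6, r, 18, 12, 2), (39, 6, r, 18, 23, 32), (39, 6, r, 18, 32, 9), (39, 6, r, 18, 33, 21), (39, 6, r, 18, 5, 8), (39, 6, r, 18, 8, 19)}.
Selection C = 2: {(10, 10, c, 18, 12, 2), (14, 24, m, 18, 12, 2), (19, 33, b, 18, 12, 2), (26, 15, z, 18, 12, 2), (39, 6, r, 18, 12, 2)}
Projecting to E, F: {(18, 10), (18, 15), (18, 24), (18, 33), (18, 6)}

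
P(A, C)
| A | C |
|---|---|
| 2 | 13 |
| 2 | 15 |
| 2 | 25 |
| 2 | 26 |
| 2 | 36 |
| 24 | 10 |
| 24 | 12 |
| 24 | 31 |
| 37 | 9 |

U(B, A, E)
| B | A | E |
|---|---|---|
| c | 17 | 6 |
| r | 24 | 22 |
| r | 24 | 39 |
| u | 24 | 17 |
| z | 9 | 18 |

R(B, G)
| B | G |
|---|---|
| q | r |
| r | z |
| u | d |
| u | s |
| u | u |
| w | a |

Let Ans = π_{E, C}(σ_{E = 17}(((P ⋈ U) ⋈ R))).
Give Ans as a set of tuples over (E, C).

Joining P and U on A yields {(24, 10, r, 22), (24, 10, r, 39), (24, 10, u, 17), (24, 12, r, 22), (24, 12, r, 39), (24, 12, u, 17), (24, 31, r, 22), (24, 31, r, 39), (24, 31, u, 17)}.
Joining (P ⋈ U) and R on B yields {(24, 10, r, 22, z), (24, 10, r, 39, z), (24, 10, u, 17, d), (24, 10, u, 17, s), (24, 10, u, 17, u), (24, 12, r, 22, z), (24, 12, r, 39, z), (24, 12, u, 17, d), (24, 12, u, 17, s), (24, 12, u, 17, u), (24, 31, r, 22, z), (24, 31, r, 39, z), (24, 31, u, 17, d), (24, 31, u, 17, s), (24, 31, u, 17, u)}.
Filtering on E = 17 leaves {(24, 10, u, 17, d), (24, 10, u, 17, s), (24, 10, u, 17, u), (24, 12, u, 17, d), (24, 12, u, 17, s), (24, 12, u, 17, u), (24, 31, u, 17, d), (24, 31, u, 17, s), (24, 31, u, 17, u)}.
Keep only column(s) E, C (6 duplicate(s) eliminated): {(17, 10), (17, 12), (17, 31)}

{(17, 10), (17, 12), (17, 31)}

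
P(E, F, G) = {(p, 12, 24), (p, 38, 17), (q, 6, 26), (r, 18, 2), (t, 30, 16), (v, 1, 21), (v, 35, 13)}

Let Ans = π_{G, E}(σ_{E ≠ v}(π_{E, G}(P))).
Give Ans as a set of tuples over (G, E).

Projecting to E, G: {(p, 17), (p, 24), (q, 26), (r, 2), (t, 16), (v, 13), (v, 21)}
Apply σ_{E ≠ v}; surviving tuples: {(p, 17), (p, 24), (q, 26), (r, 2), (t, 16)}
Projecting to G, E: {(16, t), (17, p), (2, r), (24, p), (26, q)}

{(16, t), (17, p), (2, r), (24, p), (26, q)}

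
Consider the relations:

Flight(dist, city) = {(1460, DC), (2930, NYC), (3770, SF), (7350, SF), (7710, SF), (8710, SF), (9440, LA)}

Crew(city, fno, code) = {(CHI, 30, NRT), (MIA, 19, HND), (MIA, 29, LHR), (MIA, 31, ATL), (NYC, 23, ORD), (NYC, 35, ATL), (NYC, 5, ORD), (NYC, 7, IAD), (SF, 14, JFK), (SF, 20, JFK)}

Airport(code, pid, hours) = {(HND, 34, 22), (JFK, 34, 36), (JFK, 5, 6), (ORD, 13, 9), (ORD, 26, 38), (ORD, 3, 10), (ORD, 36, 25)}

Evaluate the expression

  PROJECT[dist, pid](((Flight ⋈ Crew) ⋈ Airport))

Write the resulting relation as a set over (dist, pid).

{(2930, 13), (2930, 26), (2930, 3), (2930, 36), (3770, 34), (3770, 5), (7350, 34), (7350, 5), (7710, 34), (7710, 5), (8710, 34), (8710, 5)}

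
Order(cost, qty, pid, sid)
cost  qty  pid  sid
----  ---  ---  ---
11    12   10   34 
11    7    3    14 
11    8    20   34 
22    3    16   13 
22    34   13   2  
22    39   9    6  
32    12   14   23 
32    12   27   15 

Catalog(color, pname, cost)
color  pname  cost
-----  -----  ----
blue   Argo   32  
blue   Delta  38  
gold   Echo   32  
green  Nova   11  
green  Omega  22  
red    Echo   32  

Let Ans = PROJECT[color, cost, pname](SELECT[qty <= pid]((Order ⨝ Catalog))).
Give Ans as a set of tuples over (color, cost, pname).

Joining Order and Catalog on cost yields {(11, 12, 10, 34, green, Nova), (11, 7, 3, 14, green, Nova), (11, 8, 20, 34, green, Nova), (22, 3, 16, 13, green, Omega), (22, 34, 13, 2, green, Omega), (22, 39, 9, 6, green, Omega), (32, 12, 14, 23, blue, Argo), (32, 12, 14, 23, gold, Echo), (32, 12, 14, 23, red, Echo), (32, 12, 27, 15, blue, Argo), (32, 12, 27, 15, gold, Echo), (32, 12, 27, 15, red, Echo)}.
Selection qty <= pid: {(11, 8, 20, 34, green, Nova), (22, 3, 16, 13, green, Omega), (32, 12, 14, 23, blue, Argo), (32, 12, 14, 23, gold, Echo), (32, 12, 14, 23, red, Echo), (32, 12, 27, 15, blue, Argo), (32, 12, 27, 15, gold, Echo), (32, 12, 27, 15, red, Echo)}
π_{color, cost, pname} gives {(blue, 32, Argo), (gold, 32, Echo), (green, 11, Nova), (green, 22, Omega), (red, 32, Echo)} (3 duplicate(s) eliminated).

{(blue, 32, Argo), (gold, 32, Echo), (green, 11, Nova), (green, 22, Omega), (red, 32, Echo)}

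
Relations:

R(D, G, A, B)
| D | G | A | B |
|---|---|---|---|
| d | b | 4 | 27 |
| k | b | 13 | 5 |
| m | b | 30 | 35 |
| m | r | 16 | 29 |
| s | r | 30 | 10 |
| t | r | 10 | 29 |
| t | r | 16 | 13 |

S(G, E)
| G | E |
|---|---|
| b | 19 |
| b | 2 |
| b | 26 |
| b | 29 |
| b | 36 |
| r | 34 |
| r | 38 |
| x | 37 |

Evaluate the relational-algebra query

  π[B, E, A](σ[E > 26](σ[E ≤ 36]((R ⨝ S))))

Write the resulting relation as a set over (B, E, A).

R ⋈ S (natural join on G): {(d, b, 4, 27, 19), (d, b, 4, 27, 2), (d, b, 4, 27, 26), (d, b, 4, 27, 29), (d, b, 4, 27, 36), (k, b, 13, 5, 19), (k, b, 13, 5, 2), (k, b, 13, 5, 26), (k, b, 13, 5, 29), (k, b, 13, 5, 36), (m, b, 30, 35, 19), (m, b, 30, 35, 2), (m, b, 30, 35, 26), (m, b, 30, 35, 29), (m, b, 30, 35, 36), (m, r, 16, 29, 34), (m, r, 16, 29, 38), (s, r, 30, 10, 34), (s, r, 30, 10, 38), (t, r, 10, 29, 34), (t, r, 10, 29, 38), (t, r, 16, 13, 34), (t, r, 16, 13, 38)}
Apply σ_{E ≤ 36}; surviving tuples: {(d, b, 4, 27, 19), (d, b, 4, 27, 2), (d, b, 4, 27, 26), (d, b, 4, 27, 29), (d, b, 4, 27, 36), (k, b, 13, 5, 19), (k, b, 13, 5, 2), (k, b, 13, 5, 26), (k, b, 13, 5, 29), (k, b, 13, 5, 36), (m, b, 30, 35, 19), (m, b, 30, 35, 2), (m, b, 30, 35, 26), (m, b, 30, 35, 29), (m, b, 30, 35, 36), (m, r, 16, 29, 34), (s, r, 30, 10, 34), (t, r, 10, 29, 34), (t, r, 16, 13, 34)}
Apply σ_{E > 26}; surviving tuples: {(d, b, 4, 27, 29), (d, b, 4, 27, 36), (k, b, 13, 5, 29), (k, b, 13, 5, 36), (m, b, 30, 35, 29), (m, b, 30, 35, 36), (m, r, 16, 29, 34), (s, r, 30, 10, 34), (t, r, 10, 29, 34), (t, r, 16, 13, 34)}
Keep only column(s) B, E, A: {(10, 34, 30), (13, 34, 16), (27, 29, 4), (27, 36, 4), (29, 34, 10), (29, 34, 16), (35, 29, 30), (35, 36, 30), (5, 29, 13), (5, 36, 13)}

{(10, 34, 30), (13, 34, 16), (27, 29, 4), (27, 36, 4), (29, 34, 10), (29, 34, 16), (35, 29, 30), (35, 36, 30), (5, 29, 13), (5, 36, 13)}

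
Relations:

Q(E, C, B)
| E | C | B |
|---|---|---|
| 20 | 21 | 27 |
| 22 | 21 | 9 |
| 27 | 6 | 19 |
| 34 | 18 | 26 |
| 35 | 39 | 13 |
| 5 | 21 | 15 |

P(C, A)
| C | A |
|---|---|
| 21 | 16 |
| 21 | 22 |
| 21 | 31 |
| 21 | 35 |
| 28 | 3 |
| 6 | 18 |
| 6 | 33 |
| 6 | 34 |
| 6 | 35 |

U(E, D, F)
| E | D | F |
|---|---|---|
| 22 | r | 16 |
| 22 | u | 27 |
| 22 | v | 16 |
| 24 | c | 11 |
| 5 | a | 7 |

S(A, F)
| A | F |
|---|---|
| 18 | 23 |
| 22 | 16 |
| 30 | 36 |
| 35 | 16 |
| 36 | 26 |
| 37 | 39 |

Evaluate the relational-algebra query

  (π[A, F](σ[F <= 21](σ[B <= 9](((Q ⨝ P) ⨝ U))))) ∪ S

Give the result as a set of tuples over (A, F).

Joining Q and P on C yields {(20, 21, 27, 16), (20, 21, 27, 22), (20, 21, 27, 31), (20, 21, 27, 35), (22, 21, 9, 16), (22, 21, 9, 22), (22, 21, 9, 31), (22, 21, 9, 35), (27, 6, 19, 18), (27, 6, 19, 33), (27, 6, 19, 34), (27, 6, 19, 35), (5, 21, 15, 16), (5, 21, 15, 22), (5, 21, 15, 31), (5, 21, 15, 35)}.
Joining (Q ⨝ P) and U on E yields {(22, 21, 9, 16, r, 16), (22, 21, 9, 16, u, 27), (22, 21, 9, 16, v, 16), (22, 21, 9, 22, r, 16), (22, 21, 9, 22, u, 27), (22, 21, 9, 22, v, 16), (22, 21, 9, 31, r, 16), (22, 21, 9, 31, u, 27), (22, 21, 9, 31, v, 16), (22, 21, 9, 35, r, 16), (22, 21, 9, 35, u, 27), (22, 21, 9, 35, v, 16), (5, 21, 15, 16, a, 7), (5, 21, 15, 22, a, 7), (5, 21, 15, 31, a, 7), (5, 21, 15, 35, a, 7)}.
Apply σ_{B <= 9}; surviving tuples: {(22, 21, 9, 16, r, 16), (22, 21, 9, 16, u, 27), (22, 21, 9, 16, v, 16), (22, 21, 9, 22, r, 16), (22, 21, 9, 22, u, 27), (22, 21, 9, 22, v, 16), (22, 21, 9, 31, r, 16), (22, 21, 9, 31, u, 27), (22, 21, 9, 31, v, 16), (22, 21, 9, 35, r, 16), (22, 21, 9, 35, u, 27), (22, 21, 9, 35, v, 16)}
Apply σ_{F <= 21}; surviving tuples: {(22, 21, 9, 16, r, 16), (22, 21, 9, 16, v, 16), (22, 21, 9, 22, r, 16), (22, 21, 9, 22, v, 16), (22, 21, 9, 31, r, 16), (22, 21, 9, 31, v, 16), (22, 21, 9, 35, r, 16), (22, 21, 9, 35, v, 16)}
π[A, F]: project onto (A, F) (4 duplicate(s) eliminated) → {(16, 16), (22, 16), (31, 16), (35, 16)}
Taking the union: {(16, 16), (18, 23), (22, 16), (30, 36), (31, 16), (35, 16), (36, 26), (37, 39)}

{(16, 16), (18, 23), (22, 16), (30, 36), (31, 16), (35, 16), (36, 26), (37, 39)}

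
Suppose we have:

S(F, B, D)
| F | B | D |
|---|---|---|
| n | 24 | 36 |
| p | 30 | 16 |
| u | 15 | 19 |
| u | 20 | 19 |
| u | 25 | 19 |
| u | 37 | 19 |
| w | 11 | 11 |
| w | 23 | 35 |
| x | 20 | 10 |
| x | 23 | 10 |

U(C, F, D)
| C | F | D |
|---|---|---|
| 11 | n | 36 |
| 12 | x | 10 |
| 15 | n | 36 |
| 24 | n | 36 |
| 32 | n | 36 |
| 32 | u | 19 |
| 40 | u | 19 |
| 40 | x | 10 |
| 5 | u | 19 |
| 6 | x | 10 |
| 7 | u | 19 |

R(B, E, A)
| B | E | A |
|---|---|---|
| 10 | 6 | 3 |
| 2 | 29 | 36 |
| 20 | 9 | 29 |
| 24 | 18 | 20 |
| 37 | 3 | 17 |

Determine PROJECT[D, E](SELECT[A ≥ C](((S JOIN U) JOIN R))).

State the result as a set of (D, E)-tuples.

{(10, 9), (19, 3), (19, 9), (36, 18)}

Joining S and U on F, D yields {(n, 24, 36, 11), (n, 24, 36, 15), (n, 24, 36, 24), (n, 24, 36, 32), (u, 15, 19, 32), (u, 15, 19, 40), (u, 15, 19, 5), (u, 15, 19, 7), (u, 20, 19, 32), (u, 20, 19, 40), (u, 20, 19, 5), (u, 20, 19, 7), (u, 25, 19, 32), (u, 25, 19, 40), (u, 25, 19, 5), (u, 25, 19, 7), (u, 37, 19, 32), (u, 37, 19, 40), (u, 37, 19, 5), (u, 37, 19, 7), (x, 20, 10, 12), (x, 20, 10, 40), (x, 20, 10, 6), (x, 23, 10, 12), (x, 23, 10, 40), (x, 23, 10, 6)}.
Joining (S JOIN U) and R on B yields {(n, 24, 36, 11, 18, 20), (n, 24, 36, 15, 18, 20), (n, 24, 36, 24, 18, 20), (n, 24, 36, 32, 18, 20), (u, 20, 19, 32, 9, 29), (u, 20, 19, 40, 9, 29), (u, 20, 19, 5, 9, 29), (u, 20, 19, 7, 9, 29), (u, 37, 19, 32, 3, 17), (u, 37, 19, 40, 3, 17), (u, 37, 19, 5, 3, 17), (u, 37, 19, 7, 3, 17), (x, 20, 10, 12, 9, 29), (x, 20, 10, 40, 9, 29), (x, 20, 10, 6, 9, 29)}.
Selection A ≥ C: {(n, 24, 36, 11, 18, 20), (n, 24, 36, 15, 18, 20), (u, 20, 19, 5, 9, 29), (u, 20, 19, 7, 9, 29), (u, 37, 19, 5, 3, 17), (u, 37, 19, 7, 3, 17), (x, 20, 10, 12, 9, 29), (x, 20, 10, 6, 9, 29)}
π[D, E]: project onto (D, E) (4 duplicate(s) eliminated) → {(10, 9), (19, 3), (19, 9), (36, 18)}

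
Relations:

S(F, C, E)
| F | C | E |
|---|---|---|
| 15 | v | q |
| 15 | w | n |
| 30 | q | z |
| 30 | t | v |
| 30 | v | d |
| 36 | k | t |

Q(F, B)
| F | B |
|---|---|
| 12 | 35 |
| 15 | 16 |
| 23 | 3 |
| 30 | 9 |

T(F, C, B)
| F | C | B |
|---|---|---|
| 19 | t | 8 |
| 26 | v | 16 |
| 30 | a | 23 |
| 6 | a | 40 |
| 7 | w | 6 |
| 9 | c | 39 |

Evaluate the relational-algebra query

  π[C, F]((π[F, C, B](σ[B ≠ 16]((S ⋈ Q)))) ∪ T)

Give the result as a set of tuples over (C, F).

Natural join on F: {(15, v, q, 16), (15, w, n, 16), (30, q, z, 9), (30, t, v, 9), (30, v, d, 9)}
σ[B ≠ 16]: keep tuples satisfying B ≠ 16 → {(30, q, z, 9), (30, t, v, 9), (30, v, d, 9)}
Projecting to F, C, B: {(30, q, 9), (30, t, 9), (30, v, 9)}
Set union of the two operands is {(19, t, 8), (26, v, 16), (30, a, 23), (30, q, 9), (30, t, 9), (30, v, 9), (6, a, 40), (7, w, 6), (9, c, 39)}.
Projecting to C, F: {(a, 30), (a, 6), (c, 9), (q, 30), (t, 19), (t, 30), (v, 26), (v, 30), (w, 7)}

{(a, 30), (a, 6), (c, 9), (q, 30), (t, 19), (t, 30), (v, 26), (v, 30), (w, 7)}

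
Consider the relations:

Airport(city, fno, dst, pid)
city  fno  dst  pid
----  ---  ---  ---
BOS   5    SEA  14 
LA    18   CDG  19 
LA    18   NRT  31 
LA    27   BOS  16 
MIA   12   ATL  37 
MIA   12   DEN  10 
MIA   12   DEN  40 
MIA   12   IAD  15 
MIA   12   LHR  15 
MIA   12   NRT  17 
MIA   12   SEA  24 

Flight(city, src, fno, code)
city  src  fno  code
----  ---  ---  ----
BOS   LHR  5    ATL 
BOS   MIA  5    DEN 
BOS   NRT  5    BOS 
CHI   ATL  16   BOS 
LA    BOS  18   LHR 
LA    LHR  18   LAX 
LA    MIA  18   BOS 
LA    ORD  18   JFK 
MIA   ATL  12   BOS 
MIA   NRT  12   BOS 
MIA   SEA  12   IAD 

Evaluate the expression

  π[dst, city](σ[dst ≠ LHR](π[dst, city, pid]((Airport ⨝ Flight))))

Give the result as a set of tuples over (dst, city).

{(ATL, MIA), (CDG, LA), (DEN, MIA), (IAD, MIA), (NRT, LA), (NRT, MIA), (SEA, BOS), (SEA, MIA)}

Airport ⋈ Flight (natural join on city, fno): {(BOS, 5, SEA, 14, LHR, ATL), (BOS, 5, SEA, 14, MIA, DEN), (BOS, 5, SEA, 14, NRT, BOS), (LA, 18, CDG, 19, BOS, LHR), (LA, 18, CDG, 19, LHR, LAX), (LA, 18, CDG, 19, MIA, BOS), (LA, 18, CDG, 19, ORD, JFK), (LA, 18, NRT, 31, BOS, LHR), (LA, 18, NRT, 31, LHR, LAX), (LA, 18, NRT, 31, MIA, BOS), (LA, 18, NRT, 31, ORD, JFK), (MIA, 12, ATL, 37, ATL, BOS), (MIA, 12, ATL, 37, NRT, BOS), (MIA, 12, ATL, 37, SEA, IAD), (MIA, 12, DEN, 10, ATL, BOS), (MIA, 12, DEN, 10, NRT, BOS), (MIA, 12, DEN, 10, SEA, IAD), (MIA, 12, DEN, 40, ATL, BOS), (MIA, 12, DEN, 40, NRT, BOS), (MIA, 12, DEN, 40, SEA, IAD), (MIA, 12, IAD, 15, ATL, BOS), (MIA, 12, IAD, 15, NRT, BOS), (MIA, 12, IAD, 15, SEA, IAD), (MIA, 12, LHR, 15, ATL, BOS), (MIA, 12, LHR, 15, NRT, BOS), (MIA, 12, LHR, 15, SEA, IAD), (MIA, 12, NRT, 17, ATL, BOS), (MIA, 12, NRT, 17, NRT, BOS), (MIA, 12, NRT, 17, SEA, IAD), (MIA, 12, SEA, 24, ATL, BOS), (MIA, 12, SEA, 24, NRT, BOS), (MIA, 12, SEA, 24, SEA, IAD)}
Keep only column(s) dst, city, pid (22 duplicate(s) eliminated): {(ATL, MIA, 37), (CDG, LA, 19), (DEN, MIA, 10), (DEN, MIA, 40), (IAD, MIA, 15), (LHR, MIA, 15), (NRT, LA, 31), (NRT, MIA, 17), (SEA, BOS, 14), (SEA, MIA, 24)}
σ[dst ≠ LHR]: keep tuples satisfying dst ≠ LHR → {(ATL, MIA, 37), (CDG, LA, 19), (DEN, MIA, 10), (DEN, MIA, 40), (IAD, MIA, 15), (NRT, LA, 31), (NRT, MIA, 17), (SEA, BOS, 14), (SEA, MIA, 24)}
Keep only column(s) dst, city (1 duplicate(s) eliminated): {(ATL, MIA), (CDG, LA), (DEN, MIA), (IAD, MIA), (NRT, LA), (NRT, MIA), (SEA, BOS), (SEA, MIA)}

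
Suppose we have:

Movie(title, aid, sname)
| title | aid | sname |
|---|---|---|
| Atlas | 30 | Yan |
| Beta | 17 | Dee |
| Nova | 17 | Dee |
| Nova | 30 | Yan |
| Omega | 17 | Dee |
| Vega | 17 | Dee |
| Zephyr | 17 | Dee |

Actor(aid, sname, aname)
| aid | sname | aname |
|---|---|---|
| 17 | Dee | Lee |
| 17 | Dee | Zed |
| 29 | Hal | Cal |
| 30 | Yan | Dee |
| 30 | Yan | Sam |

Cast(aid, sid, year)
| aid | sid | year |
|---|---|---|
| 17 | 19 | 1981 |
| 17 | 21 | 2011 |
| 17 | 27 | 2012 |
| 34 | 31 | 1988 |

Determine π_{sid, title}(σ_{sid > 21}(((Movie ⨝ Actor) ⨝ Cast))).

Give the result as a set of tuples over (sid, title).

Natural join on aid, sname: {(Atlas, 30, Yan, Dee), (Atlas, 30, Yan, Sam), (Beta, 17, Dee, Lee), (Beta, 17, Dee, Zed), (Nova, 17, Dee, Lee), (Nova, 17, Dee, Zed), (Nova, 30, Yan, Dee), (Nova, 30, Yan, Sam), (Omega, 17, Dee, Lee), (Omega, 17, Dee, Zed), (Vega, 17, Dee, Lee), (Vega, 17, Dee, Zed), (Zephyr, 17, Dee, Lee), (Zephyr, 17, Dee, Zed)}
Natural join on aid: {(Beta, 17, Dee, Lee, 19, 1981), (Beta, 17, Dee, Lee, 21, 2011), (Beta, 17, Dee, Lee, 27, 2012), (Beta, 17, Dee, Zed, 19, 1981), (Beta, 17, Dee, Zed, 21, 2011), (Beta, 17, Dee, Zed, 27, 2012), (Nova, 17, Dee, Lee, 19, 1981), (Nova, 17, Dee, Lee, 21, 2011), (Nova, 17, Dee, Lee, 27, 2012), (Nova, 17, Dee, Zed, 19, 1981), (Nova, 17, Dee, Zed, 21, 2011), (Nova, 17, Dee, Zed, 27, 2012), (Omega, 17, Dee, Lee, 19, 1981), (Omega, 17, Dee, Lee, 21, 2011), (Omega, 17, Dee, Lee, 27, 2012), (Omega, 17, Dee, Zed, 19, 1981), (Omega, 17, Dee, Zed, 21, 2011), (Omega, 17, Dee, Zed, 27, 2012), (Vega, 17, Dee, Lee, 19, 1981), (Vega, 17, Dee, Lee, 21, 2011), (Vega, 17, Dee, Lee, 27, 2012), (Vega, 17, Dee, Zed, 19, 1981), (Vega, 17, Dee, Zed, 21, 2011), (Vega, 17, Dee, Zed, 27, 2012), (Zephyr, 17, Dee, Lee, 19, 1981), (Zephyr, 17, Dee, Lee, 21, 2011), (Zephyr, 17, Dee, Lee, 27, 2012), (Zephyr, 17, Dee, Zed, 19, 1981), (Zephyr, 17, Dee, Zed, 21, 2011), (Zephyr, 17, Dee, Zed, 27, 2012)}
Filtering on sid > 21 leaves {(Beta, 17, Dee, Lee, 27, 2012), (Beta, 17, Dee, Zed, 27, 2012), (Nova, 17, Dee, Lee, 27, 2012), (Nova, 17, Dee, Zed, 27, 2012), (Omega, 17, Dee, Lee, 27, 2012), (Omega, 17, Dee, Zed, 27, 2012), (Vega, 17, Dee, Lee, 27, 2012), (Vega, 17, Dee, Zed, 27, 2012), (Zephyr, 17, Dee, Lee, 27, 2012), (Zephyr, 17, Dee, Zed, 27, 2012)}.
Keep only column(s) sid, title (5 duplicate(s) eliminated): {(27, Beta), (27, Nova), (27, Omega), (27, Vega), (27, Zephyr)}

{(27, Beta), (27, Nova), (27, Omega), (27, Vega), (27, Zephyr)}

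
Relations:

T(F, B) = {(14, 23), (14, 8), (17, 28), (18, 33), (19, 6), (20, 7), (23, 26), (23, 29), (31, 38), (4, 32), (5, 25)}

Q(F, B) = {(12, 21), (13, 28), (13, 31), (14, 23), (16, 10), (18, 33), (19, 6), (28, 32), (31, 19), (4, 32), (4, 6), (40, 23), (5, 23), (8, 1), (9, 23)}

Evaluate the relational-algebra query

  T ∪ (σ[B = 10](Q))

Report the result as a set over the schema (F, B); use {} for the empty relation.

{(14, 23), (14, 8), (16, 10), (17, 28), (18, 33), (19, 6), (20, 7), (23, 26), (23, 29), (31, 38), (4, 32), (5, 25)}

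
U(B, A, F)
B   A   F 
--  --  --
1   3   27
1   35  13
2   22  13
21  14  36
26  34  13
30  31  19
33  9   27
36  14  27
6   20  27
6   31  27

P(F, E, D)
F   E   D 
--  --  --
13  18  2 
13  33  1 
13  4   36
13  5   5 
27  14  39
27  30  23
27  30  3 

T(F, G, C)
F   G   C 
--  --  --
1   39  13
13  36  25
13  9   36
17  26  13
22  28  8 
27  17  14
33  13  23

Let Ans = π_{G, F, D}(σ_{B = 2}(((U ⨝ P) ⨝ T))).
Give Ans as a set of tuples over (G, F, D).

{(36, 13, 1), (36, 13, 2), (36, 13, 36), (36, 13, 5), (9, 13, 1), (9, 13, 2), (9, 13, 36), (9, 13, 5)}

Natural join on F: {(1, 3, 27, 14, 39), (1, 3, 27, 30, 23), (1, 3, 27, 30, 3), (1, 35, 13, 18, 2), (1, 35, 13, 33, 1), (1, 35, 13, 4, 36), (1, 35, 13, 5, 5), (2, 22, 13, 18, 2), (2, 22, 13, 33, 1), (2, 22, 13, 4, 36), (2, 22, 13, 5, 5), (26, 34, 13, 18, 2), (26, 34, 13, 33, 1), (26, 34, 13, 4, 36), (26, 34, 13, 5, 5), (33, 9, 27, 14, 39), (33, 9, 27, 30, 23), (33, 9, 27, 30, 3), (36, 14, 27, 14, 39), (36, 14, 27, 30, 23), (36, 14, 27, 30, 3), (6, 20, 27, 14, 39), (6, 20, 27, 30, 23), (6, 20, 27, 30, 3), (6, 31, 27, 14, 39), (6, 31, 27, 30, 23), (6, 31, 27, 30, 3)}
Natural join on F: {(1, 3, 27, 14, 39, 17, 14), (1, 3, 27, 30, 23, 17, 14), (1, 3, 27, 30, 3, 17, 14), (1, 35, 13, 18, 2, 36, 25), (1, 35, 13, 18, 2, 9, 36), (1, 35, 13, 33, 1, 36, 25), (1, 35, 13, 33, 1, 9, 36), (1, 35, 13, 4, 36, 36, 25), (1, 35, 13, 4, 36, 9, 36), (1, 35, 13, 5, 5, 36, 25), (1, 35, 13, 5, 5, 9, 36), (2, 22, 13, 18, 2, 36, 25), (2, 22, 13, 18, 2, 9, 36), (2, 22, 13, 33, 1, 36, 25), (2, 22, 13, 33, 1, 9, 36), (2, 22, 13, 4, 36, 36, 25), (2, 22, 13, 4, 36, 9, 36), (2, 22, 13, 5, 5, 36, 25), (2, 22, 13, 5, 5, 9, 36), (26, 34, 13, 18, 2, 36, 25), (26, 34, 13, 18, 2, 9, 36), (26, 34, 13, 33, 1, 36, 25), (26, 34, 13, 33, 1, 9, 36), (26, 34, 13, 4, 36, 36, 25), (26, 34, 13, 4, 36, 9, 36), (26, 34, 13, 5, 5, 36, 25), (26, 34, 13, 5, 5, 9, 36), (33, 9, 27, 14, 39, 17, 14), (33, 9, 27, 30, 23, 17, 14), (33, 9, 27, 30, 3, 17, 14), (36, 14, 27, 14, 39, 17, 14), (36, 14, 27, 30, 23, 17, 14), (36, 14, 27, 30, 3, 17, 14), (6, 20, 27, 14, 39, 17, 14), (6, 20, 27, 30, 23, 17, 14), (6, 20, 27, 30, 3, 17, 14), (6, 31, 27, 14, 39, 17, 14), (6, 31, 27, 30, 23, 17, 14), (6, 31, 27, 30, 3, 17, 14)}
Filtering on B = 2 leaves {(2, 22, 13, 18, 2, 36, 25), (2, 22, 13, 18, 2, 9, 36), (2, 22, 13, 33, 1, 36, 25), (2, 22, 13, 33, 1, 9, 36), (2, 22, 13, 4, 36, 36, 25), (2, 22, 13, 4, 36, 9, 36), (2, 22, 13, 5, 5, 36, 25), (2, 22, 13, 5, 5, 9, 36)}.
π[G, F, D]: project onto (G, F, D) → {(36, 13, 1), (36, 13, 2), (36, 13, 36), (36, 13, 5), (9, 13, 1), (9, 13, 2), (9, 13, 36), (9, 13, 5)}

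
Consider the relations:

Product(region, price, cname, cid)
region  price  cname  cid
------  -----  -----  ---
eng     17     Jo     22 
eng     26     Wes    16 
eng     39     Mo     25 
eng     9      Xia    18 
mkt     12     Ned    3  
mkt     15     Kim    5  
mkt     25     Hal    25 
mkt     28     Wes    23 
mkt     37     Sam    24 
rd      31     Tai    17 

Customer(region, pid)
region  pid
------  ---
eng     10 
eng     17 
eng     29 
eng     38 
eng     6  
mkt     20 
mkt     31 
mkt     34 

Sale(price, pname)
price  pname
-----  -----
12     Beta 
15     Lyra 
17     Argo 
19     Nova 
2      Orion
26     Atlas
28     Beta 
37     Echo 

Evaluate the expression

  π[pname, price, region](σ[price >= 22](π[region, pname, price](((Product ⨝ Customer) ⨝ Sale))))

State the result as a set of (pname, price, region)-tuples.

{(Atlas, 26, eng), (Beta, 28, mkt), (Echo, 37, mkt)}

Joining Product and Customer on region yields {(eng, 17, Jo, 22, 10), (eng, 17, Jo, 22, 17), (eng, 17, Jo, 22, 29), (eng, 17, Jo, 22, 38), (eng, 17, Jo, 22, 6), (eng, 26, Wes, 16, 10), (eng, 26, Wes, 16, 17), (eng, 26, Wes, 16, 29), (eng, 26, Wes, 16, 38), (eng, 26, Wes, 16, 6), (eng, 39, Mo, 25, 10), (eng, 39, Mo, 25, 17), (eng, 39, Mo, 25, 29), (eng, 39, Mo, 25, 38), (eng, 39, Mo, 25, 6), (eng, 9, Xia, 18, 10), (eng, 9, Xia, 18, 17), (eng, 9, Xia, 18, 29), (eng, 9, Xia, 18, 38), (eng, 9, Xia, 18, 6), (mkt, 12, Ned, 3, 20), (mkt, 12, Ned, 3, 31), (mkt, 12, Ned, 3, 34), (mkt, 15, Kim, 5, 20), (mkt, 15, Kim, 5, 31), (mkt, 15, Kim, 5, 34), (mkt, 25, Hal, 25, 20), (mkt, 25, Hal, 25, 31), (mkt, 25, Hal, 25, 34), (mkt, 28, Wes, 23, 20), (mkt, 28, Wes, 23, 31), (mkt, 28, Wes, 23, 34), (mkt, 37, Sam, 24, 20), (mkt, 37, Sam, 24, 31), (mkt, 37, Sam, 24, 34)}.
Joining (Product ⨝ Customer) and Sale on price yields {(eng, 17, Jo, 22, 10, Argo), (eng, 17, Jo, 22, 17, Argo), (eng, 17, Jo, 22, 29, Argo), (eng, 17, Jo, 22, 38, Argo), (eng, 17, Jo, 22, 6, Argo), (eng, 26, Wes, 16, 10, Atlas), (eng, 26, Wes, 16, 17, Atlas), (eng, 26, Wes, 16, 29, Atlas), (eng, 26, Wes, 16, 38, Atlas), (eng, 26, Wes, 16, 6, Atlas), (mkt, 12, Ned, 3, 20, Beta), (mkt, 12, Ned, 3, 31, Beta), (mkt, 12, Ned, 3, 34, Beta), (mkt, 15, Kim, 5, 20, Lyra), (mkt, 15, Kim, 5, 31, Lyra), (mkt, 15, Kim, 5, 34, Lyra), (mkt, 28, Wes, 23, 20, Beta), (mkt, 28, Wes, 23, 31, Beta), (mkt, 28, Wes, 23, 34, Beta), (mkt, 37, Sam, 24, 20, Echo), (mkt, 37, Sam, 24, 31, Echo), (mkt, 37, Sam, 24, 34, Echo)}.
π[region, pname, price]: project onto (region, pname, price) (16 duplicate(s) eliminated) → {(eng, Argo, 17), (eng, Atlas, 26), (mkt, Beta, 12), (mkt, Beta, 28), (mkt, Echo, 37), (mkt, Lyra, 15)}
Apply σ_{price >= 22}; surviving tuples: {(eng, Atlas, 26), (mkt, Beta, 28), (mkt, Echo, 37)}
π[pname, price, region]: project onto (pname, price, region) → {(Atlas, 26, eng), (Beta, 28, mkt), (Echo, 37, mkt)}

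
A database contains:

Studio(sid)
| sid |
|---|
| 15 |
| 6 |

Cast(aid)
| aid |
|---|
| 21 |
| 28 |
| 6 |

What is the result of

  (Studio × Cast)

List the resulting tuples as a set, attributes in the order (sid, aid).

{(15, 21), (15, 28), (15, 6), (6, 21), (6, 28), (6, 6)}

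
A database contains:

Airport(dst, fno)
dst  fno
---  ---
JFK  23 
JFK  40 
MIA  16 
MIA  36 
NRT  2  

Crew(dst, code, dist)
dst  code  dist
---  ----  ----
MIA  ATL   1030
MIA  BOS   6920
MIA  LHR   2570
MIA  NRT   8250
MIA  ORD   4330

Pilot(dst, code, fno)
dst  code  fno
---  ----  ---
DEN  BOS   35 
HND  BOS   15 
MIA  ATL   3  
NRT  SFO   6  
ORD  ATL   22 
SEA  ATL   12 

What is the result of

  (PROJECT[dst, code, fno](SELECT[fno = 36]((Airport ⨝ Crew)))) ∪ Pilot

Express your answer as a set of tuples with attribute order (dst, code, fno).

Natural join on dst: {(MIA, 16, ATL, 1030), (MIA, 16, BOS, 6920), (MIA, 16, LHR, 2570), (MIA, 16, NRT, 8250), (MIA, 16, ORD, 4330), (MIA, 36, ATL, 1030), (MIA, 36, BOS, 6920), (MIA, 36, LHR, 2570), (MIA, 36, NRT, 8250), (MIA, 36, ORD, 4330)}
Filtering on fno = 36 leaves {(MIA, 36, ATL, 1030), (MIA, 36, BOS, 6920), (MIA, 36, LHR, 2570), (MIA, 36, NRT, 8250), (MIA, 36, ORD, 4330)}.
Projecting to dst, code, fno: {(MIA, ATL, 36), (MIA, BOS, 36), (MIA, LHR, 36), (MIA, NRT, 36), (MIA, ORD, 36)}
Set union of the two operands is {(DEN, BOS, 35), (HND, BOS, 15), (MIA, ATL, 3), (MIA, ATL, 36), (MIA, BOS, 36), (MIA, LHR, 36), (MIA, NRT, 36), (MIA, ORD, 36), (NRT, SFO, 6), (ORD, ATL, 22), (SEA, ATL, 12)}.

{(DEN, BOS, 35), (HND, BOS, 15), (MIA, ATL, 3), (MIA, ATL, 36), (MIA, BOS, 36), (MIA, LHR, 36), (MIA, NRT, 36), (MIA, ORD, 36), (NRT, SFO, 6), (ORD, ATL, 22), (SEA, ATL, 12)}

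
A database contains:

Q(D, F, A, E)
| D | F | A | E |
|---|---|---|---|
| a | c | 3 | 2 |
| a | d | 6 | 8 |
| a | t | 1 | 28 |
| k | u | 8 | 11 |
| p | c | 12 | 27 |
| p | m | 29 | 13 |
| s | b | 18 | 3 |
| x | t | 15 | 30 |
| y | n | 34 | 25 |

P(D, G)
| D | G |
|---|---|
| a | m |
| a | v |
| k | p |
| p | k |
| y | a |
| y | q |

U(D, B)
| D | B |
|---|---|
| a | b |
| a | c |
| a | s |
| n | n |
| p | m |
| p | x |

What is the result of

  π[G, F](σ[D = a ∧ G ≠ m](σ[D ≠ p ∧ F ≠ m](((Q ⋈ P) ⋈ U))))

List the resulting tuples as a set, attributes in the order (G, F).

{(v, c), (v, d), (v, t)}

Q ⋈ P (natural join on D): {(a, c, 3, 2, m), (a, c, 3, 2, v), (a, d, 6, 8, m), (a, d, 6, 8, v), (a, t, 1, 28, m), (a, t, 1, 28, v), (k, u, 8, 11, p), (p, c, 12, 27, k), (p, m, 29, 13, k), (y, n, 34, 25, a), (y, n, 34, 25, q)}
(Q ⋈ P) ⋈ U (natural join on D): {(a, c, 3, 2, m, b), (a, c, 3, 2, m, c), (a, c, 3, 2, m, s), (a, c, 3, 2, v, b), (a, c, 3, 2, v, c), (a, c, 3, 2, v, s), (a, d, 6, 8, m, b), (a, d, 6, 8, m, c), (a, d, 6, 8, m, s), (a, d, 6, 8, v, b), (a, d, 6, 8, v, c), (a, d, 6, 8, v, s), (a, t, 1, 28, m, b), (a, t, 1, 28, m, c), (a, t, 1, 28, m, s), (a, t, 1, 28, v, b), (a, t, 1, 28, v, c), (a, t, 1, 28, v, s), (p, c, 12, 27, k, m), (p, c, 12, 27, k, x), (p, m, 29, 13, k, m), (p, m, 29, 13, k, x)}
σ[D ≠ p ∧ F ≠ m]: keep tuples satisfying D ≠ p ∧ F ≠ m → {(a, c, 3, 2, m, b), (a, c, 3, 2, m, c), (a, c, 3, 2, m, s), (a, c, 3, 2, v, b), (a, c, 3, 2, v, c), (a, c, 3, 2, v, s), (a, d, 6, 8, m, b), (a, d, 6, 8, m, c), (a, d, 6, 8, m, s), (a, d, 6, 8, v, b), (a, d, 6, 8, v, c), (a, d, 6, 8, v, s), (a, t, 1, 28, m, b), (a, t, 1, 28, m, c), (a, t, 1, 28, m, s), (a, t, 1, 28, v, b), (a, t, 1, 28, v, c), (a, t, 1, 28, v, s)}
σ[D = a ∧ G ≠ m]: keep tuples satisfying D = a ∧ G ≠ m → {(a, c, 3, 2, v, b), (a, c, 3, 2, v, c), (a, c, 3, 2, v, s), (a, d, 6, 8, v, b), (a, d, 6, 8, v, c), (a, d, 6, 8, v, s), (a, t, 1, 28, v, b), (a, t, 1, 28, v, c), (a, t, 1, 28, v, s)}
π_{G, F} gives {(v, c), (v, d), (v, t)} (6 duplicate(s) eliminated).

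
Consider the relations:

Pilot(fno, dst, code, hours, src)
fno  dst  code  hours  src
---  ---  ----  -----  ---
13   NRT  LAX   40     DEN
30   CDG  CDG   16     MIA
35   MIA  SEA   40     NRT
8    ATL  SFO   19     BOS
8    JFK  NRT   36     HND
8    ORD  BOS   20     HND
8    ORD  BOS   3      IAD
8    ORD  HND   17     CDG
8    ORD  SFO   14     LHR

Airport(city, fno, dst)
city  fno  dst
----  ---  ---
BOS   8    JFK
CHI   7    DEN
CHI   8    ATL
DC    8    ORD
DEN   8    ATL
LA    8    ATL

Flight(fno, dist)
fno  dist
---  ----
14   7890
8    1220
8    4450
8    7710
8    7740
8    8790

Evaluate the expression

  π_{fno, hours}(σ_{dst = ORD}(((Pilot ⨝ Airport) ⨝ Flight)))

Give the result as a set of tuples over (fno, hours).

Natural join on fno, dst: {(8, ATL, SFO, 19, BOS, CHI), (8, ATL, SFO, 19, BOS, DEN), (8, ATL, SFO, 19, BOS, LA), (8, JFK, NRT, 36, HND, BOS), (8, ORD, BOS, 20, HND, DC), (8, ORD, BOS, 3, IAD, DC), (8, ORD, HND, 17, CDG, DC), (8, ORD, SFO, 14, LHR, DC)}
Natural join on fno: {(8, ATL, SFO, 19, BOS, CHI, 1220), (8, ATL, SFO, 19, BOS, CHI, 4450), (8, ATL, SFO, 19, BOS, CHI, 7710), (8, ATL, SFO, 19, BOS, CHI, 7740), (8, ATL, SFO, 19, BOS, CHI, 8790), (8, ATL, SFO, 19, BOS, DEN, 1220), (8, ATL, SFO, 19, BOS, DEN, 4450), (8, ATL, SFO, 19, BOS, DEN, 7710), (8, ATL, SFO, 19, BOS, DEN, 7740), (8, ATL, SFO, 19, BOS, DEN, 8790), (8, ATL, SFO, 19, BOS, LA, 1220), (8, ATL, SFO, 19, BOS, LA, 4450), (8, ATL, SFO, 19, BOS, LA, 7710), (8, ATL, SFO, 19, BOS, LA, 7740), (8, ATL, SFO, 19, BOS, LA, 8790), (8, JFK, NRT, 36, HND, BOS, 1220), (8, JFK, NRT, 36, HND, BOS, 4450), (8, JFK, NRT, 36, HND, BOS, 7710), (8, JFK, NRT, 36, HND, BOS, 7740), (8, JFK, NRT, 36, HND, BOS, 8790), (8, ORD, BOS, 20, HND, DC, 1220), (8, ORD, BOS, 20, HND, DC, 4450), (8, ORD, BOS, 20, HND, DC, 7710), (8, ORD, BOS, 20, HND, DC, 7740), (8, ORD, BOS, 20, HND, DC, 8790), (8, ORD, BOS, 3, IAD, DC, 1220), (8, ORD, BOS, 3, IAD, DC, 4450), (8, ORD, BOS, 3, IAD, DC, 7710), (8, ORD, BOS, 3, IAD, DC, 7740), (8, ORD, BOS, 3, IAD, DC, 8790), (8, ORD, HND, 17, CDG, DC, 1220), (8, ORD, HND, 17, CDG, DC, 4450), (8, ORD, HND, 17, CDG, DC, 7710), (8, ORD, HND, 17, CDG, DC, 7740), (8, ORD, HND, 17, CDG, DC, 8790), (8, ORD, SFO, 14, LHR, DC, 1220), (8, ORD, SFO, 14, LHR, DC, 4450), (8, ORD, SFO, 14, LHR, DC, 7710), (8, ORD, SFO, 14, LHR, DC, 7740), (8, ORD, SFO, 14, LHR, DC, 8790)}
Apply σ_{dst = ORD}; surviving tuples: {(8, ORD, BOS, 20, HND, DC, 1220), (8, ORD, BOS, 20, HND, DC, 4450), (8, ORD, BOS, 20, HND, DC, 7710), (8, ORD, BOS, 20, HND, DC, 7740), (8, ORD, BOS, 20, HND, DC, 8790), (8, ORD, BOS, 3, IAD, DC, 1220), (8, ORD, BOS, 3, IAD, DC, 4450), (8, ORD, BOS, 3, IAD, DC, 7710), (8, ORD, BOS, 3, IAD, DC, 7740), (8, ORD, BOS, 3, IAD, DC, 8790), (8, ORD, HND, 17, CDG, DC, 1220), (8, ORD, HND, 17, CDG, DC, 4450), (8, ORD, HND, 17, CDG, DC, 7710), (8, ORD, HND, 17, CDG, DC, 7740), (8, ORD, HND, 17, CDG, DC, 8790), (8, ORD, SFO, 14, LHR, DC, 1220), (8, ORD, SFO, 14, LHR, DC, 4450), (8, ORD, SFO, 14, LHR, DC, 7710), (8, ORD, SFO, 14, LHR, DC, 7740), (8, ORD, SFO, 14, LHR, DC, 8790)}
Projecting to fno, hours (16 duplicate(s) eliminated): {(8, 14), (8, 17), (8, 20), (8, 3)}

{(8, 14), (8, 17), (8, 20), (8, 3)}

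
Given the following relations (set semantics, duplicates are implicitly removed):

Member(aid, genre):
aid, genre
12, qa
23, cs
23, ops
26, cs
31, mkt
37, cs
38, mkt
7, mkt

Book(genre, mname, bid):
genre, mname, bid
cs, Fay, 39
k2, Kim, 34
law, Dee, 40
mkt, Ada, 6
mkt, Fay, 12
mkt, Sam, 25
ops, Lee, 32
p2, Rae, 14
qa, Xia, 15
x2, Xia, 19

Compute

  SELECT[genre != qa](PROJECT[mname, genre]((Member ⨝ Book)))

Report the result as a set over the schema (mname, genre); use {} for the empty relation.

Member ⋈ Book (natural join on genre): {(12, qa, Xia, 15), (23, cs, Fay, 39), (23, ops, Lee, 32), (26, cs, Fay, 39), (31, mkt, Ada, 6), (31, mkt, Fay, 12), (31, mkt, Sam, 25), (37, cs, Fay, 39), (38, mkt, Ada, 6), (38, mkt, Fay, 12), (38, mkt, Sam, 25), (7, mkt, Ada, 6), (7, mkt, Fay, 12), (7, mkt, Sam, 25)}
Keep only column(s) mname, genre (8 duplicate(s) eliminated): {(Ada, mkt), (Fay, cs), (Fay, mkt), (Lee, ops), (Sam, mkt), (Xia, qa)}
Apply σ_{genre != qa}; surviving tuples: {(Ada, mkt), (Fay, cs), (Fay, mkt), (Lee, ops), (Sam, mkt)}

{(Ada, mkt), (Fay, cs), (Fay, mkt), (Lee, ops), (Sam, mkt)}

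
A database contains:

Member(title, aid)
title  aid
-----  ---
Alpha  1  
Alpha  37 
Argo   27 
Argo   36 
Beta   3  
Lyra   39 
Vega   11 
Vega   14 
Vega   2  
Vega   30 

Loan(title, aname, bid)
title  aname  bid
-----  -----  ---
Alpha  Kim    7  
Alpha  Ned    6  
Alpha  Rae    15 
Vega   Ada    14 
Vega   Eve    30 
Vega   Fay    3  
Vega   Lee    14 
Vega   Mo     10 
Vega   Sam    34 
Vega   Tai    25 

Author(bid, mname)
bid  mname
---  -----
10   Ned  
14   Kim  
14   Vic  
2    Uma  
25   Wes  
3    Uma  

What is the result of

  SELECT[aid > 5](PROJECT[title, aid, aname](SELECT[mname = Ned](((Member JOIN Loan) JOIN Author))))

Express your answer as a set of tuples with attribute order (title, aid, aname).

{(Vega, 11, Mo), (Vega, 14, Mo), (Vega, 30, Mo)}

Natural join on title: {(Alpha, 1, Kim, 7), (Alpha, 1, Ned, 6), (Alpha, 1, Rae, 15), (Alpha, 37, Kim, 7), (Alpha, 37, Ned, 6), (Alpha, 37, Rae, 15), (Vega, 11, Ada, 14), (Vega, 11, Eve, 30), (Vega, 11, Fay, 3), (Vega, 11, Lee, 14), (Vega, 11, Mo, 10), (Vega, 11, Sam, 34), (Vega, 11, Tai, 25), (Vega, 14, Ada, 14), (Vega, 14, Eve, 30), (Vega, 14, Fay, 3), (Vega, 14, Lee, 14), (Vega, 14, Mo, 10), (Vega, 14, Sam, 34), (Vega, 14, Tai, 25), (Vega, 2, Ada, 14), (Vega, 2, Eve, 30), (Vega, 2, Fay, 3), (Vega, 2, Lee, 14), (Vega, 2, Mo, 10), (Vega, 2, Sam, 34), (Vega, 2, Tai, 25), (Vega, 30, Ada, 14), (Vega, 30, Eve, 30), (Vega, 30, Fay, 3), (Vega, 30, Lee, 14), (Vega, 30, Mo, 10), (Vega, 30, Sam, 34), (Vega, 30, Tai, 25)}
Natural join on bid: {(Vega, 11, Ada, 14, Kim), (Vega, 11, Ada, 14, Vic), (Vega, 11, Fay, 3, Uma), (Vega, 11, Lee, 14, Kim), (Vega, 11, Lee, 14, Vic), (Vega, 11, Mo, 10, Ned), (Vega, 11, Tai, 25, Wes), (Vega, 14, Ada, 14, Kim), (Vega, 14, Ada, 14, Vic), (Vega, 14, Fay, 3, Uma), (Vega, 14, Lee, 14, Kim), (Vega, 14, Lee, 14, Vic), (Vega, 14, Mo, 10, Ned), (Vega, 14, Tai, 25, Wes), (Vega, 2, Ada, 14, Kim), (Vega, 2, Ada, 14, Vic), (Vega, 2, Fay, 3, Uma), (Vega, 2, Lee, 14, Kim), (Vega, 2, Lee, 14, Vic), (Vega, 2, Mo, 10, Ned), (Vega, 2, Tai, 25, Wes), (Vega, 30, Ada, 14, Kim), (Vega, 30, Ada, 14, Vic), (Vega, 30, Fay, 3, Uma), (Vega, 30, Lee, 14, Kim), (Vega, 30, Lee, 14, Vic), (Vega, 30, Mo, 10, Ned), (Vega, 30, Tai, 25, Wes)}
Filtering on mname = Ned leaves {(Vega, 11, Mo, 10, Ned), (Vega, 14, Mo, 10, Ned), (Vega, 2, Mo, 10, Ned), (Vega, 30, Mo, 10, Ned)}.
π[title, aid, aname]: project onto (title, aid, aname) → {(Vega, 11, Mo), (Vega, 14, Mo), (Vega, 2, Mo), (Vega, 30, Mo)}
Filtering on aid > 5 leaves {(Vega, 11, Mo), (Vega, 14, Mo), (Vega, 30, Mo)}.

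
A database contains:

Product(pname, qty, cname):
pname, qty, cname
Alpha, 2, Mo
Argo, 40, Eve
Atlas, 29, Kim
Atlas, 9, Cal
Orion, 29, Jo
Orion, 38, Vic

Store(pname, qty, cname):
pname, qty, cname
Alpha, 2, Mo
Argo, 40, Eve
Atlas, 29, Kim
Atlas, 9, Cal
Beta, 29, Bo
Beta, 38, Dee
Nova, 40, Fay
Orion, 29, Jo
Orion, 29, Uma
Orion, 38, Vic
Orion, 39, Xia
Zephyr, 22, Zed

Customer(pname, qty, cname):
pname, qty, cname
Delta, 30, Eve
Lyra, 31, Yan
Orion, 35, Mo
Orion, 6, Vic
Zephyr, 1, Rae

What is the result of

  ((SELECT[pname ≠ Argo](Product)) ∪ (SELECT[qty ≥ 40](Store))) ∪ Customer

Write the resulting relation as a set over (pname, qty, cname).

{(Alpha, 2, Mo), (Argo, 40, Eve), (Atlas, 29, Kim), (Atlas, 9, Cal), (Delta, 30, Eve), (Lyra, 31, Yan), (Nova, 40, Fay), (Orion, 29, Jo), (Orion, 35, Mo), (Orion, 38, Vic), (Orion, 6, Vic), (Zephyr, 1, Rae)}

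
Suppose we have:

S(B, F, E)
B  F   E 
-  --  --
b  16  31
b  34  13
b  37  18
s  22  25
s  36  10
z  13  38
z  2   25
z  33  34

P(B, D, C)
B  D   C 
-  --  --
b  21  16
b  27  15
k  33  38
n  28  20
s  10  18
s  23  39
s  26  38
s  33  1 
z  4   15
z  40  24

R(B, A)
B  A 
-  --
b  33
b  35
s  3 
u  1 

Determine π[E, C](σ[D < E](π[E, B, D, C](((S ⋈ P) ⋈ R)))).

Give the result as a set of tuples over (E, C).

Natural join on B: {(b, 16, 31, 21, 16), (b, 16, 31, 27, 15), (b, 34, 13, 21, 16), (b, 34, 13, 27, 15), (b, 37, 18, 21, 16), (b, 37, 18, 27, 15), (s, 22, 25, 10, 18), (s, 22, 25, 23, 39), (s, 22, 25, 26, 38), (s, 22, 25, 33, 1), (s, 36, 10, 10, 18), (s, 36, 10, 23, 39), (s, 36, 10, 26, 38), (s, 36, 10, 33, 1), (z, 13, 38, 4, 15), (z, 13, 38, 40, 24), (z, 2, 25, 4, 15), (z, 2, 25, 40, 24), (z, 33, 34, 4, 15), (z, 33, 34, 40, 24)}
Natural join on B: {(b, 16, 31, 21, 16, 33), (b, 16, 31, 21, 16, 35), (b, 16, 31, 27, 15, 33), (b, 16, 31, 27, 15, 35), (b, 34, 13, 21, 16, 33), (b, 34, 13, 21, 16, 35), (b, 34, 13, 27, 15, 33), (b, 34, 13, 27, 15, 35), (b, 37, 18, 21, 16, 33), (b, 37, 18, 21, 16, 35), (b, 37, 18, 27, 15, 33), (b, 37, 18, 27, 15, 35), (s, 22, 25, 10, 18, 3), (s, 22, 25, 23, 39, 3), (s, 22, 25, 26, 38, 3), (s, 22, 25, 33, 1, 3), (s, 36, 10, 10, 18, 3), (s, 36, 10, 23, 39, 3), (s, 36, 10, 26, 38, 3), (s, 36, 10, 33, 1, 3)}
Projecting to E, B, D, C (6 duplicate(s) eliminated): {(10, s, 10, 18), (10, s, 23, 39), (10, s, 26, 38), (10, s, 33, 1), (13, b, 21, 16), (13, b, 27, 15), (18, b, 21, 16), (18, b, 27, 15), (25, s, 10, 18), (25, s, 23, 39), (25, s, 26, 38), (25, s, 33, 1), (31, b, 21, 16), (31, b, 27, 15)}
Filtering on D < E leaves {(25, s, 10, 18), (25, s, 23, 39), (31, b, 21, 16), (31, b, 27, 15)}.
Projecting to E, C: {(25, 18), (25, 39), (31, 15), (31, 16)}

{(25, 18), (25, 39), (31, 15), (31, 16)}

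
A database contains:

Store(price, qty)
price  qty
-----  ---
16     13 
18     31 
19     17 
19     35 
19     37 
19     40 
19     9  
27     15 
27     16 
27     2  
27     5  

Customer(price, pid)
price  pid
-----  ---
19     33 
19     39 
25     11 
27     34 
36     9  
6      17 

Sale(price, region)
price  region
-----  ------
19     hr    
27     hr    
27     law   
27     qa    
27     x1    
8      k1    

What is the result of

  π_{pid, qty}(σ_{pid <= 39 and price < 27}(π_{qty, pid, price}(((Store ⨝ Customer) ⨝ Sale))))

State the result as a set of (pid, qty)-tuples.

Natural join on price: {(19, 17, 33), (19, 17, 39), (19, 35, 33), (19, 35, 39), (19, 37, 33), (19, 37, 39), (19, 40, 33), (19, 40, 39), (19, 9, 33), (19, 9, 39), (27, 15, 34), (27, 16, 34), (27, 2, 34), (27, 5, 34)}
Natural join on price: {(19, 17, 33, hr), (19, 17, 39, hr), (19, 35, 33, hr), (19, 35, 39, hr), (19, 37, 33, hr), (19, 37, 39, hr), (19, 40, 33, hr), (19, 40, 39, hr), (19, 9, 33, hr), (19, 9, 39, hr), (27, 15, 34, hr), (27, 15, 34, law), (27, 15, 34, qa), (27, 15, 34, x1), (27, 16, 34, hr), (27, 16, 34, law), (27, 16, 34, qa), (27, 16, 34, x1), (27, 2, 34, hr), (27, 2, 34, law), (27, 2, 34, qa), (27, 2, 34, x1), (27, 5, 34, hr), (27, 5, 34, law), (27, 5, 34, qa), (27, 5, 34, x1)}
π[qty, pid, price]: project onto (qty, pid, price) (12 duplicate(s) eliminated) → {(15, 34, 27), (16, 34, 27), (17, 33, 19), (17, 39, 19), (2, 34, 27), (35, 33, 19), (35, 39, 19), (37, 33, 19), (37, 39, 19), (40, 33, 19), (40, 39, 19), (5, 34, 27), (9, 33, 19), (9, 39, 19)}
σ[pid <= 39 and price < 27]: keep tuples satisfying pid <= 39 and price < 27 → {(17, 33, 19), (17, 39, 19), (35, 33, 19), (35, 39, 19), (37, 33, 19), (37, 39, 19), (40, 33, 19), (40, 39, 19), (9, 33, 19), (9, 39, 19)}
π[pid, qty]: project onto (pid, qty) → {(33, 17), (33, 35), (33, 37), (33, 40), (33, 9), (39, 17), (39, 35), (39, 37), (39, 40), (39, 9)}

{(33, 17), (33, 35), (33, 37), (33, 40), (33, 9), (39, 17), (39, 35), (39, 37), (39, 40), (39, 9)}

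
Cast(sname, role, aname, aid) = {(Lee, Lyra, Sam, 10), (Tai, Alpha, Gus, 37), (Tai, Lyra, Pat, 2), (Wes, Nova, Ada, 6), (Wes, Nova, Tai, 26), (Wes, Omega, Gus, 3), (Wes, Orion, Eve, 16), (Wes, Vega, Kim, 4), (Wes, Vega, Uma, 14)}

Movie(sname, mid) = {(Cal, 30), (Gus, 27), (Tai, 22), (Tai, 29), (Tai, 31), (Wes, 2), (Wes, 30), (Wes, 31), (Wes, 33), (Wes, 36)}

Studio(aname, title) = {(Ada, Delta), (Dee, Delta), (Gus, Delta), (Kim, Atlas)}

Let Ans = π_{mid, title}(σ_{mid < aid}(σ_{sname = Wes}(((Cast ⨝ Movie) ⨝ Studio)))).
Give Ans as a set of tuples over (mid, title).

{(2, Atlas), (2, Delta)}

Joining Cast and Movie on sname yields {(Tai, Alpha, Gus, 37, 22), (Tai, Alpha, Gus, 37, 29), (Tai, Alpha, Gus, 37, 31), (Tai, Lyra, Pat, 2, 22), (Tai, Lyra, Pat, 2, 29), (Tai, Lyra, Pat, 2, 31), (Wes, Nova, Ada, 6, 2), (Wes, Nova, Ada, 6, 30), (Wes, Nova, Ada, 6, 31), (Wes, Nova, Ada, 6, 33), (Wes, Nova, Ada, 6, 36), (Wes, Nova, Tai, 26, 2), (Wes, Nova, Tai, 26, 30), (Wes, Nova, Tai, 26, 31), (Wes, Nova, Tai, 26, 33), (Wes, Nova, Tai, 26, 36), (Wes, Omega, Gus, 3, 2), (Wes, Omega, Gus, 3, 30), (Wes, Omega, Gus, 3, 31), (Wes, Omega, Gus, 3, 33), (Wes, Omega, Gus, 3, 36), (Wes, Orion, Eve, 16, 2), (Wes, Orion, Eve, 16, 30), (Wes, Orion, Eve, 16, 31), (Wes, Orion, Eve, 16, 33), (Wes, Orion, Eve, 16, 36), (Wes, Vega, Kim, 4, 2), (Wes, Vega, Kim, 4, 30), (Wes, Vega, Kim, 4, 31), (Wes, Vega, Kim, 4, 33), (Wes, Vega, Kim, 4, 36), (Wes, Vega, Uma, 14, 2), (Wes, Vega, Uma, 14, 30), (Wes, Vega, Uma, 14, 31), (Wes, Vega, Uma, 14, 33), (Wes, Vega, Uma, 14, 36)}.
Joining (Cast ⨝ Movie) and Studio on aname yields {(Tai, Alpha, Gus, 37, 22, Delta), (Tai, Alpha, Gus, 37, 29, Delta), (Tai, Alpha, Gus, 37, 31, Delta), (Wes, Nova, Ada, 6, 2, Delta), (Wes, Nova, Ada, 6, 30, Delta), (Wes, Nova, Ada, 6, 31, Delta), (Wes, Nova, Ada, 6, 33, Delta), (Wes, Nova, Ada, 6, 36, Delta), (Wes, Omega, Gus, 3, 2, Delta), (Wes, Omega, Gus, 3, 30, Delta), (Wes, Omega, Gus, 3, 31, Delta), (Wes, Omega, Gus, 3, 33, Delta), (Wes, Omega, Gus, 3, 36, Delta), (Wes, Vega, Kim, 4, 2, Atlas), (Wes, Vega, Kim, 4, 30, Atlas), (Wes, Vega, Kim, 4, 31, Atlas), (Wes, Vega, Kim, 4, 33, Atlas), (Wes, Vega, Kim, 4, 36, Atlas)}.
Apply σ_{sname = Wes}; surviving tuples: {(Wes, Nova, Ada, 6, 2, Delta), (Wes, Nova, Ada, 6, 30, Delta), (Wes, Nova, Ada, 6, 31, Delta), (Wes, Nova, Ada, 6, 33, Delta), (Wes, Nova, Ada, 6, 36, Delta), (Wes, Omega, Gus, 3, 2, Delta), (Wes, Omega, Gus, 3, 30, Delta), (Wes, Omega, Gus, 3, 31, Delta), (Wes, Omega, Gus, 3, 33, Delta), (Wes, Omega, Gus, 3, 36, Delta), (Wes, Vega, Kim, 4, 2, Atlas), (Wes, Vega, Kim, 4, 30, Atlas), (Wes, Vega, Kim, 4, 31, Atlas), (Wes, Vega, Kim, 4, 33, Atlas), (Wes, Vega, Kim, 4, 36, Atlas)}
Apply σ_{mid < aid}; surviving tuples: {(Wes, Nova, Ada, 6, 2, Delta), (Wes, Omega, Gus, 3, 2, Delta), (Wes, Vega, Kim, 4, 2, Atlas)}
π_{mid, title} gives {(2, Atlas), (2, Delta)} (1 duplicate(s) eliminated).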